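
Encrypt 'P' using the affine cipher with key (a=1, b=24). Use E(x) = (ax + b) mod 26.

Step 1: Convert 'P' to number: x = 15.
Step 2: E(15) = (1 * 15 + 24) mod 26 = 39 mod 26 = 13.
Step 3: Convert 13 back to letter: N.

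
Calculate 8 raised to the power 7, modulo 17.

Step 1: Compute 8^7 mod 17 step by step, reducing modulo 17 at each step.
  8^1 mod 17 = 8
  8^2 mod 17 = (8 * 8) mod 17 = 13
  8^3 mod 17 = (13 * 8) mod 17 = 2
  8^4 mod 17 = (2 * 8) mod 17 = 16
  8^5 mod 17 = (16 * 8) mod 17 = 9
  8^6 mod 17 = (9 * 8) mod 17 = 4
  8^7 mod 17 = (4 * 8) mod 17 = 15
Step 2: Result = 15.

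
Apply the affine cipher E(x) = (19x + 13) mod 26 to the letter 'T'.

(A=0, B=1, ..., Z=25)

Step 1: Convert 'T' to number: x = 19.
Step 2: E(19) = (19 * 19 + 13) mod 26 = 374 mod 26 = 10.
Step 3: Convert 10 back to letter: K.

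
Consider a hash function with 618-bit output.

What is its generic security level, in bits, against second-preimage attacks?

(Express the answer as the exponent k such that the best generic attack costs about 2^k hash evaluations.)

Step 1: The hash has a 618-bit output.
Step 2: Second-preimage resistance means: given a specific input x, it should be infeasible to find a different y with h(y) = h(x).
With a 618-bit output, a generic search for a second preimage costs about 2^618 evaluations (each trial matches the fixed target with probability 2^-618).
Step 3: Security level = 618 bits.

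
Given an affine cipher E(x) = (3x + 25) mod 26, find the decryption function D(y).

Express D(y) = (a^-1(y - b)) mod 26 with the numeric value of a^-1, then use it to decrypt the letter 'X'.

Step 1: Find a^-1, the modular inverse of 3 mod 26.
Step 2: We need 3 * a^-1 = 1 (mod 26).
Step 3: 3 * 9 = 27 = 1 * 26 + 1, so a^-1 = 9.
Step 4: D(y) = 9(y - 25) mod 26.
Step 5: Apply to 'X' (y = 23): D(23) = 9 * (23 - 25) mod 26 = 9 * -2 mod 26 = 8 -> 'I'.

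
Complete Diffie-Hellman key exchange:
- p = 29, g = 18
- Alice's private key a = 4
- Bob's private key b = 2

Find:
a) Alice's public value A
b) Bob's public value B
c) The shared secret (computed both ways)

Step 1: A = g^a mod p = 18^4 mod 29 = 25.
Step 2: B = g^b mod p = 18^2 mod 29 = 5.
Step 3: Alice computes s = B^a mod p = 5^4 mod 29 = 16.
Step 4: Bob computes s = A^b mod p = 25^2 mod 29 = 16.
Both sides agree: shared secret = 16.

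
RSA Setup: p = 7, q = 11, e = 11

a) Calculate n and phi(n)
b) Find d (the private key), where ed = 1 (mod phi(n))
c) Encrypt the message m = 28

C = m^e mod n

Step 1: n = 7 * 11 = 77.
Step 2: phi(n) = (7-1)(11-1) = 6 * 10 = 60.
Step 3: Find d = 11^(-1) mod 60 = 11.
  Verify: 11 * 11 = 121 = 1 (mod 60).
Step 4: C = 28^11 mod 77 = 28.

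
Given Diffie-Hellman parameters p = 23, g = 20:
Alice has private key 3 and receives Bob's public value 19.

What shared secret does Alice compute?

Step 1: s = B^a mod p = 19^3 mod 23.
  19^1 mod 23 = 19
  19^2 mod 23 = (19 * 19) mod 23 = 16
  19^3 mod 23 = (16 * 19) mod 23 = 5
Result: shared secret = 5.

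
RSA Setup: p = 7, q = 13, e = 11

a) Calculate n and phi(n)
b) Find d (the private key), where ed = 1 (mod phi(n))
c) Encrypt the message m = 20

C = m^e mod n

Step 1: n = 7 * 13 = 91.
Step 2: phi(n) = (7-1)(13-1) = 6 * 12 = 72.
Step 3: Find d = 11^(-1) mod 72 = 59.
  Verify: 11 * 59 = 649 = 1 (mod 72).
Step 4: C = 20^11 mod 91 = 41.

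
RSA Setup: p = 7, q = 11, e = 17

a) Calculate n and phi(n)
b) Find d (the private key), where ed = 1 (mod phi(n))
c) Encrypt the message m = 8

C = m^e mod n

Step 1: n = 7 * 11 = 77.
Step 2: phi(n) = (7-1)(11-1) = 6 * 10 = 60.
Step 3: Find d = 17^(-1) mod 60 = 53.
  Verify: 17 * 53 = 901 = 1 (mod 60).
Step 4: C = 8^17 mod 77 = 57.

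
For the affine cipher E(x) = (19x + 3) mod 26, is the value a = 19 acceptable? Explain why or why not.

Step 1: Compute gcd(19, 26).
Step 2: gcd(19, 26) = 1.
Since gcd = 1, 19 is coprime with 26, so it is a valid key.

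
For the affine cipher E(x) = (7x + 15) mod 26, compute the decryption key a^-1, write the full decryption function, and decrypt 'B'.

Step 1: Find a^-1, the modular inverse of 7 mod 26.
Step 2: We need 7 * a^-1 = 1 (mod 26).
Step 3: 7 * 15 = 105 = 4 * 26 + 1, so a^-1 = 15.
Step 4: D(y) = 15(y - 15) mod 26.
Step 5: Apply to 'B' (y = 1): D(1) = 15 * (1 - 15) mod 26 = 15 * -14 mod 26 = 24 -> 'Y'.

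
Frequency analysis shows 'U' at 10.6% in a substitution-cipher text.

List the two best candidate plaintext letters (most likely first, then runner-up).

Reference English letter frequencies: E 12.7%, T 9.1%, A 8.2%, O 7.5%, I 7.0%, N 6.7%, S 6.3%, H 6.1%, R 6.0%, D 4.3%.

Step 1: Observed frequency of 'U' is 10.6%.
Step 2: Compute distances to each reference frequency and sort:
  T (9.1%): difference = 1.5% <-- BEST
  E (12.7%): difference = 2.1% <-- RUNNER-UP
  A (8.2%): difference = 2.4%
  O (7.5%): difference = 3.1%
  I (7.0%): difference = 3.6%
Step 3: Most likely is 'T' (9.1%, diff 1.5%); second most likely is 'E' (12.7%, diff 2.1%).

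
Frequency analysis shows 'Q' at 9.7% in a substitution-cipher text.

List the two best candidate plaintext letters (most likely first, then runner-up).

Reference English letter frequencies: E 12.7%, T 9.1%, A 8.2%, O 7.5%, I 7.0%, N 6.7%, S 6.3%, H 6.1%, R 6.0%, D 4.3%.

Step 1: Observed frequency of 'Q' is 9.7%.
Step 2: Compute distances to each reference frequency and sort:
  T (9.1%): difference = 0.6% <-- BEST
  A (8.2%): difference = 1.5% <-- RUNNER-UP
  O (7.5%): difference = 2.2%
  I (7.0%): difference = 2.7%
  N (6.7%): difference = 3.0%
Step 3: Most likely is 'T' (9.1%, diff 0.6%); second most likely is 'A' (8.2%, diff 1.5%).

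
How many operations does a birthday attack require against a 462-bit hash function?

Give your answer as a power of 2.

Step 1: The birthday paradox gives collision probability ~50% after sqrt(2^n) = 2^(n/2) hashes.
Step 2: For 462-bit output: 2^(462/2) = 2^231.
Step 3: Approximately 2^231 hash computations needed.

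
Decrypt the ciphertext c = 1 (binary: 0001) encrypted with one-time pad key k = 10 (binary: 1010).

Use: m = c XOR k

Step 1: XOR ciphertext with key:
  Ciphertext: 0001
  Key:        1010
  XOR:        1011
Step 2: Plaintext = 1011 = 11 in decimal.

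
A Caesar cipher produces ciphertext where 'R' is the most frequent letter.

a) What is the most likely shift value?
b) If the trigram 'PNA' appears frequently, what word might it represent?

Step 1: In English, 'E' is the most frequent letter (12.7%).
Step 2: The most frequent ciphertext letter is 'R' (position 17).
Step 3: Shift = (17 - 4) mod 26 = 13.
Step 4: Decrypt 'PNA' by shifting back 13:
  P -> C
  N -> A
  A -> N
Step 5: 'PNA' decrypts to 'CAN'.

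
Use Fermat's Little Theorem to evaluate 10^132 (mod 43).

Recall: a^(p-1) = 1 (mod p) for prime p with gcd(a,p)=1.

Step 1: Since 43 is prime, by Fermat's Little Theorem: 10^42 = 1 (mod 43).
Step 2: Reduce exponent: 132 mod 42 = 6.
Step 3: So 10^132 = 10^6 (mod 43).
Step 4: 10^6 mod 43 = 35.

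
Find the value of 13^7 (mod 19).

Step 1: Compute 13^7 mod 19 step by step, reducing modulo 19 at each step.
  13^1 mod 19 = 13
  13^2 mod 19 = (13 * 13) mod 19 = 17
  13^3 mod 19 = (17 * 13) mod 19 = 12
  13^4 mod 19 = (12 * 13) mod 19 = 4
  13^5 mod 19 = (4 * 13) mod 19 = 14
  13^6 mod 19 = (14 * 13) mod 19 = 11
  13^7 mod 19 = (11 * 13) mod 19 = 10
Step 2: Result = 10.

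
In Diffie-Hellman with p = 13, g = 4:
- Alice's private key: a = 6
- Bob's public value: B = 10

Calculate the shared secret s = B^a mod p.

Step 1: s = B^a mod p = 10^6 mod 13.
  10^1 mod 13 = 10
  10^2 mod 13 = (10 * 10) mod 13 = 9
  10^3 mod 13 = (9 * 10) mod 13 = 12
  10^4 mod 13 = (12 * 10) mod 13 = 3
  10^5 mod 13 = (3 * 10) mod 13 = 4
  10^6 mod 13 = (4 * 10) mod 13 = 1
Result: shared secret = 1.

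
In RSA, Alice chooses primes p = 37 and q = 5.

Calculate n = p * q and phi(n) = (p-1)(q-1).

Step 1: n = p * q = 37 * 5 = 185.
Step 2: phi(n) = (p-1)(q-1) = 36 * 4 = 144.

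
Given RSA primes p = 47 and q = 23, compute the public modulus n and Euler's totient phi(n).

Step 1: n = p * q = 47 * 23 = 1081.
Step 2: phi(n) = (p-1)(q-1) = 46 * 22 = 1012.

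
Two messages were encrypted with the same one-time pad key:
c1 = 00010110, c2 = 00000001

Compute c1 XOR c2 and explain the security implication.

Step 1: c1 XOR c2 = (m1 XOR k) XOR (m2 XOR k).
Step 2: By XOR associativity/commutativity: = m1 XOR m2 XOR k XOR k = m1 XOR m2.
Step 3: 00010110 XOR 00000001 = 00010111 = 23.
Step 4: The key cancels out! An attacker learns m1 XOR m2 = 23, revealing the relationship between plaintexts.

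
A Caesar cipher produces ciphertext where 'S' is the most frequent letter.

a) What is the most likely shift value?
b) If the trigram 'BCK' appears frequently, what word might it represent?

Step 1: In English, 'E' is the most frequent letter (12.7%).
Step 2: The most frequent ciphertext letter is 'S' (position 18).
Step 3: Shift = (18 - 4) mod 26 = 14.
Step 4: Decrypt 'BCK' by shifting back 14:
  B -> N
  C -> O
  K -> W
Step 5: 'BCK' decrypts to 'NOW'.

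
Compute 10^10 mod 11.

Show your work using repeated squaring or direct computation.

Step 1: Compute 10^10 mod 11 step by step, reducing modulo 11 at each step.
  10^1 mod 11 = 10
  10^2 mod 11 = (10 * 10) mod 11 = 1
  10^3 mod 11 = (1 * 10) mod 11 = 10
  10^4 mod 11 = (10 * 10) mod 11 = 1
  10^5 mod 11 = (1 * 10) mod 11 = 10
  10^6 mod 11 = (10 * 10) mod 11 = 1
  10^7 mod 11 = (1 * 10) mod 11 = 10
  10^8 mod 11 = (10 * 10) mod 11 = 1
  10^9 mod 11 = (1 * 10) mod 11 = 10
  10^10 mod 11 = (10 * 10) mod 11 = 1
Step 2: Result = 1.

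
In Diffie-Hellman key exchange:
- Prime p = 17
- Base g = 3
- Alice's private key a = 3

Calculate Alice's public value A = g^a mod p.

Step 1: A = g^a mod p = 3^3 mod 17.
  3^1 mod 17 = 3
  3^2 mod 17 = (3 * 3) mod 17 = 9
  3^3 mod 17 = (9 * 3) mod 17 = 10
Result: A = 10.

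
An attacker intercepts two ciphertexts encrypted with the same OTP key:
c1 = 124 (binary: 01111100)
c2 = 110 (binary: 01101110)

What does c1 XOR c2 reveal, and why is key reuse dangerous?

Step 1: c1 XOR c2 = (m1 XOR k) XOR (m2 XOR k).
Step 2: By XOR associativity/commutativity: = m1 XOR m2 XOR k XOR k = m1 XOR m2.
Step 3: 01111100 XOR 01101110 = 00010010 = 18.
Step 4: The key cancels out! An attacker learns m1 XOR m2 = 18, revealing the relationship between plaintexts.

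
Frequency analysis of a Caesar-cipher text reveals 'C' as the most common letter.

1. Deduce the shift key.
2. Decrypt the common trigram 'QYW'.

Step 1: In English, 'E' is the most frequent letter (12.7%).
Step 2: The most frequent ciphertext letter is 'C' (position 2).
Step 3: Shift = (2 - 4) mod 26 = 24.
Step 4: Decrypt 'QYW' by shifting back 24:
  Q -> S
  Y -> A
  W -> Y
Step 5: 'QYW' decrypts to 'SAY'.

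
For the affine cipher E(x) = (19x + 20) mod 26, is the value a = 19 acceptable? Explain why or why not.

Step 1: Compute gcd(19, 26).
Step 2: gcd(19, 26) = 1.
Since gcd = 1, 19 is coprime with 26, so it is a valid key.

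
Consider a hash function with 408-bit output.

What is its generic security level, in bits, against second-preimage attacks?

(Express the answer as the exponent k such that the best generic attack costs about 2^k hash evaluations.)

Step 1: The hash has a 408-bit output.
Step 2: Second-preimage resistance means: given a specific input x, it should be infeasible to find a different y with h(y) = h(x).
With a 408-bit output, a generic search for a second preimage costs about 2^408 evaluations (each trial matches the fixed target with probability 2^-408).
Step 3: Security level = 408 bits.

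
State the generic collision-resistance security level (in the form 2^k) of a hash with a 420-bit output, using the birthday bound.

Step 1: The birthday paradox gives collision probability ~50% after sqrt(2^n) = 2^(n/2) hashes.
Step 2: For 420-bit output: 2^(420/2) = 2^210.
Step 3: Approximately 2^210 hash computations needed.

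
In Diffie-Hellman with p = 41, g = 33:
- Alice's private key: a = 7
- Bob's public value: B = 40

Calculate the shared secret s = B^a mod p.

Step 1: s = B^a mod p = 40^7 mod 41.
  40^1 mod 41 = 40
  40^2 mod 41 = (40 * 40) mod 41 = 1
  40^3 mod 41 = (1 * 40) mod 41 = 40
  40^4 mod 41 = (40 * 40) mod 41 = 1
  40^5 mod 41 = (1 * 40) mod 41 = 40
  40^6 mod 41 = (40 * 40) mod 41 = 1
  40^7 mod 41 = (1 * 40) mod 41 = 40
Result: shared secret = 40.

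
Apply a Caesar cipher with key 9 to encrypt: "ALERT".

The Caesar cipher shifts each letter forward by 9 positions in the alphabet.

Step 1: For each letter, shift forward by 9 positions (mod 26).
  A (position 0) -> position (0+9) mod 26 = 9 -> J
  L (position 11) -> position (11+9) mod 26 = 20 -> U
  E (position 4) -> position (4+9) mod 26 = 13 -> N
  R (position 17) -> position (17+9) mod 26 = 0 -> A
  T (position 19) -> position (19+9) mod 26 = 2 -> C
Result: JUNAC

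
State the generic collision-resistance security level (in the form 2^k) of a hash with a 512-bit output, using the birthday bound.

Step 1: The birthday paradox gives collision probability ~50% after sqrt(2^n) = 2^(n/2) hashes.
Step 2: For 512-bit output: 2^(512/2) = 2^256.
Step 3: Approximately 2^256 hash computations needed.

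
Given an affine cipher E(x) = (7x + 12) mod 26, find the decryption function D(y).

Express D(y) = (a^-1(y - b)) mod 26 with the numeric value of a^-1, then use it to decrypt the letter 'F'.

Step 1: Find a^-1, the modular inverse of 7 mod 26.
Step 2: We need 7 * a^-1 = 1 (mod 26).
Step 3: 7 * 15 = 105 = 4 * 26 + 1, so a^-1 = 15.
Step 4: D(y) = 15(y - 12) mod 26.
Step 5: Apply to 'F' (y = 5): D(5) = 15 * (5 - 12) mod 26 = 15 * -7 mod 26 = 25 -> 'Z'.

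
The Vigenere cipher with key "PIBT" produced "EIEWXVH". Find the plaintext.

Step 1: Extend key: PIBTPIB
Step 2: Decrypt each letter (c - k) mod 26:
  E(4) - P(15) = (4-15) mod 26 = 15 = P
  I(8) - I(8) = (8-8) mod 26 = 0 = A
  E(4) - B(1) = (4-1) mod 26 = 3 = D
  W(22) - T(19) = (22-19) mod 26 = 3 = D
  X(23) - P(15) = (23-15) mod 26 = 8 = I
  V(21) - I(8) = (21-8) mod 26 = 13 = N
  H(7) - B(1) = (7-1) mod 26 = 6 = G
Plaintext: PADDING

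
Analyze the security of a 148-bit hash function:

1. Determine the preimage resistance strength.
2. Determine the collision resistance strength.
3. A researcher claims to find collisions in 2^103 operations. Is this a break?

Step 1: Preimage resistance requires brute-force of 2^148 operations.
Step 2: Collision resistance (birthday bound) = 2^(148/2) = 2^74.
Step 3: The claimed attack costs 2^103 operations.
Step 4: Since 2^103 >= 2^74, the claimed attack is no faster than the generic birthday attack, so this does not break collision resistance.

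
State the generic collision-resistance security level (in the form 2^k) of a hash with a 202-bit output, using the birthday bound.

Step 1: The birthday paradox gives collision probability ~50% after sqrt(2^n) = 2^(n/2) hashes.
Step 2: For 202-bit output: 2^(202/2) = 2^101.
Step 3: Approximately 2^101 hash computations needed.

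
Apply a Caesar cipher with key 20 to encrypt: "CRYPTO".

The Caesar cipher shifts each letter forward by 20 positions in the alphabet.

Step 1: For each letter, shift forward by 20 positions (mod 26).
  C (position 2) -> position (2+20) mod 26 = 22 -> W
  R (position 17) -> position (17+20) mod 26 = 11 -> L
  Y (position 24) -> position (24+20) mod 26 = 18 -> S
  P (position 15) -> position (15+20) mod 26 = 9 -> J
  T (position 19) -> position (19+20) mod 26 = 13 -> N
  O (position 14) -> position (14+20) mod 26 = 8 -> I
Result: WLSJNI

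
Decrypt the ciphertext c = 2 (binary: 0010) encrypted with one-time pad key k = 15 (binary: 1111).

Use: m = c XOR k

Step 1: XOR ciphertext with key:
  Ciphertext: 0010
  Key:        1111
  XOR:        1101
Step 2: Plaintext = 1101 = 13 in decimal.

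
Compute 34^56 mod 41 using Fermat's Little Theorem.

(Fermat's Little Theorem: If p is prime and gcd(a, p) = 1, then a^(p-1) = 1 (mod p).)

Step 1: Since 41 is prime, by Fermat's Little Theorem: 34^40 = 1 (mod 41).
Step 2: Reduce exponent: 56 mod 40 = 16.
Step 3: So 34^56 = 34^16 (mod 41).
Step 4: 34^16 mod 41 = 16.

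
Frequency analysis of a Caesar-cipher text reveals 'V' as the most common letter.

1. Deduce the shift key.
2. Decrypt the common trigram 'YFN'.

Step 1: In English, 'E' is the most frequent letter (12.7%).
Step 2: The most frequent ciphertext letter is 'V' (position 21).
Step 3: Shift = (21 - 4) mod 26 = 17.
Step 4: Decrypt 'YFN' by shifting back 17:
  Y -> H
  F -> O
  N -> W
Step 5: 'YFN' decrypts to 'HOW'.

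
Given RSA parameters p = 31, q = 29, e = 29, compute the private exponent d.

Step 1: n = 31 * 29 = 899.
Step 2: phi(n) = 30 * 28 = 840.
Step 3: Find d such that 29 * d = 1 (mod 840).
Step 4: d = 29^(-1) mod 840 = 29.
Verification: 29 * 29 = 841 = 1 * 840 + 1.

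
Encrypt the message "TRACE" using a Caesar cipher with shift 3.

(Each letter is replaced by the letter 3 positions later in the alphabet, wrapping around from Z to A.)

Step 1: For each letter, shift forward by 3 positions (mod 26).
  T (position 19) -> position (19+3) mod 26 = 22 -> W
  R (position 17) -> position (17+3) mod 26 = 20 -> U
  A (position 0) -> position (0+3) mod 26 = 3 -> D
  C (position 2) -> position (2+3) mod 26 = 5 -> F
  E (position 4) -> position (4+3) mod 26 = 7 -> H
Result: WUDFH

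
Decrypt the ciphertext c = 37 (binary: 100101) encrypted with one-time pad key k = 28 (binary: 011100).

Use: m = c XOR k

Step 1: XOR ciphertext with key:
  Ciphertext: 100101
  Key:        011100
  XOR:        111001
Step 2: Plaintext = 111001 = 57 in decimal.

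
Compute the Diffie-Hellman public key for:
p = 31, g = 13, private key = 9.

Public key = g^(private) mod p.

Step 1: A = g^a mod p = 13^9 mod 31.
  13^1 mod 31 = 13
  13^2 mod 31 = (13 * 13) mod 31 = 14
  13^3 mod 31 = (14 * 13) mod 31 = 27
  13^4 mod 31 = (27 * 13) mod 31 = 10
  13^5 mod 31 = (10 * 13) mod 31 = 6
  13^6 mod 31 = (6 * 13) mod 31 = 16
  13^7 mod 31 = (16 * 13) mod 31 = 22
  13^8 mod 31 = (22 * 13) mod 31 = 7
  13^9 mod 31 = (7 * 13) mod 31 = 29
Result: A = 29.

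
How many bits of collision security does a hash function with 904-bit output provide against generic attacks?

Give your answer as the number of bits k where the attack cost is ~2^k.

Step 1: The hash has a 904-bit output.
Step 2: Collision resistance means it should be infeasible to find any x != y with h(x) = h(y).
By the birthday bound, a generic collision search succeeds after about sqrt(2^904) = 2^(904/2) = 2^452 evaluations.
Step 3: Security level = 452 bits.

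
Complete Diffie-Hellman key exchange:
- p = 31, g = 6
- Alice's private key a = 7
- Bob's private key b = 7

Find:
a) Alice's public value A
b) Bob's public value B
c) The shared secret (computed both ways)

Step 1: A = g^a mod p = 6^7 mod 31 = 6.
Step 2: B = g^b mod p = 6^7 mod 31 = 6.
Step 3: Alice computes s = B^a mod p = 6^7 mod 31 = 6.
Step 4: Bob computes s = A^b mod p = 6^7 mod 31 = 6.
Both sides agree: shared secret = 6.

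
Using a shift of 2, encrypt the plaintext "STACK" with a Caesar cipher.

Step 1: For each letter, shift forward by 2 positions (mod 26).
  S (position 18) -> position (18+2) mod 26 = 20 -> U
  T (position 19) -> position (19+2) mod 26 = 21 -> V
  A (position 0) -> position (0+2) mod 26 = 2 -> C
  C (position 2) -> position (2+2) mod 26 = 4 -> E
  K (position 10) -> position (10+2) mod 26 = 12 -> M
Result: UVCEM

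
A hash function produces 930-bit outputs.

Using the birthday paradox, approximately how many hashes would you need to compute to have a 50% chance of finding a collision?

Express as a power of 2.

Step 1: The birthday paradox gives collision probability ~50% after sqrt(2^n) = 2^(n/2) hashes.
Step 2: For 930-bit output: 2^(930/2) = 2^465.
Step 3: Approximately 2^465 hash computations needed.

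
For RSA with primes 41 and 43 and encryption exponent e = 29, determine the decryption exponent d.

Step 1: n = 41 * 43 = 1763.
Step 2: phi(n) = 40 * 42 = 1680.
Step 3: Find d such that 29 * d = 1 (mod 1680).
Step 4: d = 29^(-1) mod 1680 = 869.
Verification: 29 * 869 = 25201 = 15 * 1680 + 1.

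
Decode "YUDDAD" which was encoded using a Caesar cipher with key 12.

Step 1: Reverse the shift by subtracting 12 from each letter position.
  Y (position 24) -> position (24-12) mod 26 = 12 -> M
  U (position 20) -> position (20-12) mod 26 = 8 -> I
  D (position 3) -> position (3-12) mod 26 = 17 -> R
  D (position 3) -> position (3-12) mod 26 = 17 -> R
  A (position 0) -> position (0-12) mod 26 = 14 -> O
  D (position 3) -> position (3-12) mod 26 = 17 -> R
Decrypted message: MIRROR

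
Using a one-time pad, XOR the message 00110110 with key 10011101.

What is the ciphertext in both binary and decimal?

Step 1: Write out the XOR operation bit by bit:
  Message: 00110110
  Key:     10011101
  XOR:     10101011
Step 2: Convert to decimal: 10101011 = 171.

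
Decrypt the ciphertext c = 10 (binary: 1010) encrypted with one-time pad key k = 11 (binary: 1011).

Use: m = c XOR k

Step 1: XOR ciphertext with key:
  Ciphertext: 1010
  Key:        1011
  XOR:        0001
Step 2: Plaintext = 0001 = 1 in decimal.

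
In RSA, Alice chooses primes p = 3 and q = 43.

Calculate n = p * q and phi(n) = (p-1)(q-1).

Step 1: n = p * q = 3 * 43 = 129.
Step 2: phi(n) = (p-1)(q-1) = 2 * 42 = 84.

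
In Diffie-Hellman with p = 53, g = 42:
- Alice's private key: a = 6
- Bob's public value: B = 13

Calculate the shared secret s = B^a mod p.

Step 1: s = B^a mod p = 13^6 mod 53.
  13^1 mod 53 = 13
  13^2 mod 53 = (13 * 13) mod 53 = 10
  13^3 mod 53 = (10 * 13) mod 53 = 24
  13^4 mod 53 = (24 * 13) mod 53 = 47
  13^5 mod 53 = (47 * 13) mod 53 = 28
  13^6 mod 53 = (28 * 13) mod 53 = 46
Result: shared secret = 46.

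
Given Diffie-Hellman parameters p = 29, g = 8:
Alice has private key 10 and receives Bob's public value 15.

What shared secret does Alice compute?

Step 1: s = B^a mod p = 15^10 mod 29.
  15^1 mod 29 = 15
  15^2 mod 29 = (15 * 15) mod 29 = 22
  15^3 mod 29 = (22 * 15) mod 29 = 11
  15^4 mod 29 = (11 * 15) mod 29 = 20
  15^5 mod 29 = (20 * 15) mod 29 = 10
  15^6 mod 29 = (10 * 15) mod 29 = 5
  15^7 mod 29 = (5 * 15) mod 29 = 17
  15^8 mod 29 = (17 * 15) mod 29 = 23
  15^9 mod 29 = (23 * 15) mod 29 = 26
  15^10 mod 29 = (26 * 15) mod 29 = 13
Result: shared secret = 13.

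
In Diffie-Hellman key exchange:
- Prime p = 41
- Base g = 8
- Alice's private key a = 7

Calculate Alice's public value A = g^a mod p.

Step 1: A = g^a mod p = 8^7 mod 41.
  8^1 mod 41 = 8
  8^2 mod 41 = (8 * 8) mod 41 = 23
  8^3 mod 41 = (23 * 8) mod 41 = 20
  8^4 mod 41 = (20 * 8) mod 41 = 37
  8^5 mod 41 = (37 * 8) mod 41 = 9
  8^6 mod 41 = (9 * 8) mod 41 = 31
  8^7 mod 41 = (31 * 8) mod 41 = 2
Result: A = 2.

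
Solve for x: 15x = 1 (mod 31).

Step 1: We need x such that 15 * x = 1 (mod 31).
Step 2: Using the extended Euclidean algorithm or trial:
  15 * 29 = 435 = 14 * 31 + 1.
Step 3: Since 435 mod 31 = 1, the inverse is x = 29.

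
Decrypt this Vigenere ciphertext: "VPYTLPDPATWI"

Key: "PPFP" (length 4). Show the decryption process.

Step 1: Key 'PPFP' has length 4. Extended key: PPFPPPFPPPFP
Step 2: Decrypt each position:
  V(21) - P(15) = 6 = G
  P(15) - P(15) = 0 = A
  Y(24) - F(5) = 19 = T
  T(19) - P(15) = 4 = E
  L(11) - P(15) = 22 = W
  P(15) - P(15) = 0 = A
  D(3) - F(5) = 24 = Y
  P(15) - P(15) = 0 = A
  A(0) - P(15) = 11 = L
  T(19) - P(15) = 4 = E
  W(22) - F(5) = 17 = R
  I(8) - P(15) = 19 = T
Plaintext: GATEWAYALERT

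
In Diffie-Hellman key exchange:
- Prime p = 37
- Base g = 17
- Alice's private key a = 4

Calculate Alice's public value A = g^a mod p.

Step 1: A = g^a mod p = 17^4 mod 37.
  17^1 mod 37 = 17
  17^2 mod 37 = (17 * 17) mod 37 = 30
  17^3 mod 37 = (30 * 17) mod 37 = 29
  17^4 mod 37 = (29 * 17) mod 37 = 12
Result: A = 12.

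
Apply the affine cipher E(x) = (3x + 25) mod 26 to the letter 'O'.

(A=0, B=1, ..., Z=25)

Step 1: Convert 'O' to number: x = 14.
Step 2: E(14) = (3 * 14 + 25) mod 26 = 67 mod 26 = 15.
Step 3: Convert 15 back to letter: P.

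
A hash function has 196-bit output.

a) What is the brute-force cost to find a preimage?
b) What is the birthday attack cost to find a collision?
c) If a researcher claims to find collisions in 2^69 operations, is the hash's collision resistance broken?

Step 1: Preimage resistance requires brute-force of 2^196 operations.
Step 2: Collision resistance (birthday bound) = 2^(196/2) = 2^98.
Step 3: The claimed attack costs 2^69 operations.
Step 4: Since 2^69 < 2^98, the claimed attack beats the generic birthday bound, so collision resistance is broken.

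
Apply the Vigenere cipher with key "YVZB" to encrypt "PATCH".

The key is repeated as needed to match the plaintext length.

Step 1: Repeat key to match plaintext length:
  Plaintext: PATCH
  Key:       YVZBY
Step 2: Encrypt each letter:
  P(15) + Y(24) = (15+24) mod 26 = 13 = N
  A(0) + V(21) = (0+21) mod 26 = 21 = V
  T(19) + Z(25) = (19+25) mod 26 = 18 = S
  C(2) + B(1) = (2+1) mod 26 = 3 = D
  H(7) + Y(24) = (7+24) mod 26 = 5 = F
Ciphertext: NVSDF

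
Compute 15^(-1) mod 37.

Step 1: We need x such that 15 * x = 1 (mod 37).
Step 2: Using the extended Euclidean algorithm or trial:
  15 * 5 = 75 = 2 * 37 + 1.
Step 3: Since 75 mod 37 = 1, the inverse is x = 5.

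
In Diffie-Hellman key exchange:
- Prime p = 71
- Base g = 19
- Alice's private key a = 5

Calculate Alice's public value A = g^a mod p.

Step 1: A = g^a mod p = 19^5 mod 71.
  19^1 mod 71 = 19
  19^2 mod 71 = (19 * 19) mod 71 = 6
  19^3 mod 71 = (6 * 19) mod 71 = 43
  19^4 mod 71 = (43 * 19) mod 71 = 36
  19^5 mod 71 = (36 * 19) mod 71 = 45
Result: A = 45.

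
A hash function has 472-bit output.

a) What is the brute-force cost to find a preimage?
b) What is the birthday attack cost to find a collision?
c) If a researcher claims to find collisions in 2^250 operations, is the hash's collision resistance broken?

Step 1: Preimage resistance requires brute-force of 2^472 operations.
Step 2: Collision resistance (birthday bound) = 2^(472/2) = 2^236.
Step 3: The claimed attack costs 2^250 operations.
Step 4: Since 2^250 >= 2^236, the claimed attack is no faster than the generic birthday attack, so this does not break collision resistance.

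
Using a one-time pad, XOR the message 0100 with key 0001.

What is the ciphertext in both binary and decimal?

Step 1: Write out the XOR operation bit by bit:
  Message: 0100
  Key:     0001
  XOR:     0101
Step 2: Convert to decimal: 0101 = 5.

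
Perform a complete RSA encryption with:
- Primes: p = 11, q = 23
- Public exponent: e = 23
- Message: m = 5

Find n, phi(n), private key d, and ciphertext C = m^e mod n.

Step 1: n = 11 * 23 = 253.
Step 2: phi(n) = (11-1)(23-1) = 10 * 22 = 220.
Step 3: Find d = 23^(-1) mod 220 = 67.
  Verify: 23 * 67 = 1541 = 1 (mod 220).
Step 4: C = 5^23 mod 253 = 235.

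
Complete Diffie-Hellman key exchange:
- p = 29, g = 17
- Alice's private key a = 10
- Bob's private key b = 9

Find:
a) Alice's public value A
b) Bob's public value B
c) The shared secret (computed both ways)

Step 1: A = g^a mod p = 17^10 mod 29 = 28.
Step 2: B = g^b mod p = 17^9 mod 29 = 17.
Step 3: Alice computes s = B^a mod p = 17^10 mod 29 = 28.
Step 4: Bob computes s = A^b mod p = 28^9 mod 29 = 28.
Both sides agree: shared secret = 28.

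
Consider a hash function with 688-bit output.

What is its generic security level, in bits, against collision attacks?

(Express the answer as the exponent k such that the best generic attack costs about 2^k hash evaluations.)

Step 1: The hash has a 688-bit output.
Step 2: Collision resistance means it should be infeasible to find any x != y with h(x) = h(y).
By the birthday bound, a generic collision search succeeds after about sqrt(2^688) = 2^(688/2) = 2^344 evaluations.
Step 3: Security level = 344 bits.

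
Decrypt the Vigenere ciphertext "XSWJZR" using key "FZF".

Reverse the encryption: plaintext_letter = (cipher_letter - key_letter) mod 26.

Step 1: Extend key: FZFFZF
Step 2: Decrypt each letter (c - k) mod 26:
  X(23) - F(5) = (23-5) mod 26 = 18 = S
  S(18) - Z(25) = (18-25) mod 26 = 19 = T
  W(22) - F(5) = (22-5) mod 26 = 17 = R
  J(9) - F(5) = (9-5) mod 26 = 4 = E
  Z(25) - Z(25) = (25-25) mod 26 = 0 = A
  R(17) - F(5) = (17-5) mod 26 = 12 = M
Plaintext: STREAM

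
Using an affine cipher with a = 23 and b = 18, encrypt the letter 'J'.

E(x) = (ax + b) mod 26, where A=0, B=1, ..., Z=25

Step 1: Convert 'J' to number: x = 9.
Step 2: E(9) = (23 * 9 + 18) mod 26 = 225 mod 26 = 17.
Step 3: Convert 17 back to letter: R.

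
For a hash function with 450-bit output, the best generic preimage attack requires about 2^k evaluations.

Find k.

Step 1: The hash has a 450-bit output.
Step 2: Preimage resistance means: given a digest h(x), it should be infeasible to find any input that hashes to it.
With a 450-bit output there are 2^450 possible digests, so a generic brute-force preimage search costs about 2^450 evaluations.
Step 3: Security level = 450 bits.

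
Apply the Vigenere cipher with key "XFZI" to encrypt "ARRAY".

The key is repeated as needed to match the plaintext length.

Step 1: Repeat key to match plaintext length:
  Plaintext: ARRAY
  Key:       XFZIX
Step 2: Encrypt each letter:
  A(0) + X(23) = (0+23) mod 26 = 23 = X
  R(17) + F(5) = (17+5) mod 26 = 22 = W
  R(17) + Z(25) = (17+25) mod 26 = 16 = Q
  A(0) + I(8) = (0+8) mod 26 = 8 = I
  Y(24) + X(23) = (24+23) mod 26 = 21 = V
Ciphertext: XWQIV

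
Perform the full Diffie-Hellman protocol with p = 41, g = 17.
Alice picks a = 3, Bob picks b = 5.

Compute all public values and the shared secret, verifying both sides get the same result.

Step 1: A = g^a mod p = 17^3 mod 41 = 34.
Step 2: B = g^b mod p = 17^5 mod 41 = 27.
Step 3: Alice computes s = B^a mod p = 27^3 mod 41 = 3.
Step 4: Bob computes s = A^b mod p = 34^5 mod 41 = 3.
Both sides agree: shared secret = 3.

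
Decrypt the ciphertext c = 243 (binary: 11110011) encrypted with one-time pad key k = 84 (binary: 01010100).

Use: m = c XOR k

Step 1: XOR ciphertext with key:
  Ciphertext: 11110011
  Key:        01010100
  XOR:        10100111
Step 2: Plaintext = 10100111 = 167 in decimal.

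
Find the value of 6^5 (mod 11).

Step 1: Compute 6^5 mod 11 step by step, reducing modulo 11 at each step.
  6^1 mod 11 = 6
  6^2 mod 11 = (6 * 6) mod 11 = 3
  6^3 mod 11 = (3 * 6) mod 11 = 7
  6^4 mod 11 = (7 * 6) mod 11 = 9
  6^5 mod 11 = (9 * 6) mod 11 = 10
Step 2: Result = 10.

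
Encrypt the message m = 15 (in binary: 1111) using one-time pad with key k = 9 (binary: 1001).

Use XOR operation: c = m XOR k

Step 1: Write out the XOR operation bit by bit:
  Message: 1111
  Key:     1001
  XOR:     0110
Step 2: Convert to decimal: 0110 = 6.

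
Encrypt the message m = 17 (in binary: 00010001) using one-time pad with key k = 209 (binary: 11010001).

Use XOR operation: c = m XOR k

Step 1: Write out the XOR operation bit by bit:
  Message: 00010001
  Key:     11010001
  XOR:     11000000
Step 2: Convert to decimal: 11000000 = 192.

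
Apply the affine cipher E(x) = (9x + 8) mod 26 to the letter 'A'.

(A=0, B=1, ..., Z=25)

Step 1: Convert 'A' to number: x = 0.
Step 2: E(0) = (9 * 0 + 8) mod 26 = 8 mod 26 = 8.
Step 3: Convert 8 back to letter: I.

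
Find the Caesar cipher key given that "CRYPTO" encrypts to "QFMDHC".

Step 1: Compare first letters: C (position 2) -> Q (position 16).
Step 2: Shift = (16 - 2) mod 26 = 14.
The shift value is 14.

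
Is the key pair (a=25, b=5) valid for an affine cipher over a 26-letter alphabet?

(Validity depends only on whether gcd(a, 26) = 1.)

Step 1: Compute gcd(25, 26).
Step 2: gcd(25, 26) = 1.
Since gcd = 1, 25 is coprime with 26, so it is a valid key.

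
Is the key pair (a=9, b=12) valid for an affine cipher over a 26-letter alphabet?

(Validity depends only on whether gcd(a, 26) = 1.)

Step 1: Compute gcd(9, 26).
Step 2: gcd(9, 26) = 1.
Since gcd = 1, 9 is coprime with 26, so it is a valid key.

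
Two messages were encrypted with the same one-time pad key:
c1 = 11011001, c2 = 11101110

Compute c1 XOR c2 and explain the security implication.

Step 1: c1 XOR c2 = (m1 XOR k) XOR (m2 XOR k).
Step 2: By XOR associativity/commutativity: = m1 XOR m2 XOR k XOR k = m1 XOR m2.
Step 3: 11011001 XOR 11101110 = 00110111 = 55.
Step 4: The key cancels out! An attacker learns m1 XOR m2 = 55, revealing the relationship between plaintexts.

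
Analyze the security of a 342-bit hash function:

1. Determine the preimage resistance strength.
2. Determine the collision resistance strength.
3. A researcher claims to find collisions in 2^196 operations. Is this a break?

Step 1: Preimage resistance requires brute-force of 2^342 operations.
Step 2: Collision resistance (birthday bound) = 2^(342/2) = 2^171.
Step 3: The claimed attack costs 2^196 operations.
Step 4: Since 2^196 >= 2^171, the claimed attack is no faster than the generic birthday attack, so this does not break collision resistance.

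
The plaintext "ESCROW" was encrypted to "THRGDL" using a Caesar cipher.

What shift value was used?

Step 1: Compare first letters: E (position 4) -> T (position 19).
Step 2: Shift = (19 - 4) mod 26 = 15.
The shift value is 15.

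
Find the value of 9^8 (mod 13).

Step 1: Compute 9^8 mod 13 step by step, reducing modulo 13 at each step.
  9^1 mod 13 = 9
  9^2 mod 13 = (9 * 9) mod 13 = 3
  9^3 mod 13 = (3 * 9) mod 13 = 1
  9^4 mod 13 = (1 * 9) mod 13 = 9
  9^5 mod 13 = (9 * 9) mod 13 = 3
  9^6 mod 13 = (3 * 9) mod 13 = 1
  9^7 mod 13 = (1 * 9) mod 13 = 9
  9^8 mod 13 = (9 * 9) mod 13 = 3
Step 2: Result = 3.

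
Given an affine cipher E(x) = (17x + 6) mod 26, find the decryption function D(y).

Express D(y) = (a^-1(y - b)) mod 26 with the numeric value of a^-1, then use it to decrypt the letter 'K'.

Step 1: Find a^-1, the modular inverse of 17 mod 26.
Step 2: We need 17 * a^-1 = 1 (mod 26).
Step 3: 17 * 23 = 391 = 15 * 26 + 1, so a^-1 = 23.
Step 4: D(y) = 23(y - 6) mod 26.
Step 5: Apply to 'K' (y = 10): D(10) = 23 * (10 - 6) mod 26 = 23 * 4 mod 26 = 14 -> 'O'.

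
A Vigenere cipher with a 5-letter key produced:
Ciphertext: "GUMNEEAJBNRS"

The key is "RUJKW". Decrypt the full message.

Step 1: Key 'RUJKW' has length 5. Extended key: RUJKWRUJKWRU
Step 2: Decrypt each position:
  G(6) - R(17) = 15 = P
  U(20) - U(20) = 0 = A
  M(12) - J(9) = 3 = D
  N(13) - K(10) = 3 = D
  E(4) - W(22) = 8 = I
  E(4) - R(17) = 13 = N
  A(0) - U(20) = 6 = G
  J(9) - J(9) = 0 = A
  B(1) - K(10) = 17 = R
  N(13) - W(22) = 17 = R
  R(17) - R(17) = 0 = A
  S(18) - U(20) = 24 = Y
Plaintext: PADDINGARRAY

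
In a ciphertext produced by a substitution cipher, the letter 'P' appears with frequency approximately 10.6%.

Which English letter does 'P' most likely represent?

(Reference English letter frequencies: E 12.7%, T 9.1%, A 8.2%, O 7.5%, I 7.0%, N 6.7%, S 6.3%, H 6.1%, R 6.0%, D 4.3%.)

Step 1: The observed frequency is 10.6%.
Step 2: Compare with English frequencies:
  E: 12.7% (difference: 2.1%)
  T: 9.1% (difference: 1.5%) <-- closest
  A: 8.2% (difference: 2.4%)
  O: 7.5% (difference: 3.1%)
  I: 7.0% (difference: 3.6%)
  N: 6.7% (difference: 3.9%)
  S: 6.3% (difference: 4.3%)
  H: 6.1% (difference: 4.5%)
  R: 6.0% (difference: 4.6%)
  D: 4.3% (difference: 6.3%)
Step 3: 'P' most likely represents 'T' (frequency 9.1%).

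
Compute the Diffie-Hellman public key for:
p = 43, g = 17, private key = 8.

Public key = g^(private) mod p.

Step 1: A = g^a mod p = 17^8 mod 43.
  17^1 mod 43 = 17
  17^2 mod 43 = (17 * 17) mod 43 = 31
  17^3 mod 43 = (31 * 17) mod 43 = 11
  17^4 mod 43 = (11 * 17) mod 43 = 15
  17^5 mod 43 = (15 * 17) mod 43 = 40
  17^6 mod 43 = (40 * 17) mod 43 = 35
  17^7 mod 43 = (35 * 17) mod 43 = 36
  17^8 mod 43 = (36 * 17) mod 43 = 10
Result: A = 10.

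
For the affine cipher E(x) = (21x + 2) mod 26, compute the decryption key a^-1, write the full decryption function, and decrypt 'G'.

Step 1: Find a^-1, the modular inverse of 21 mod 26.
Step 2: We need 21 * a^-1 = 1 (mod 26).
Step 3: 21 * 5 = 105 = 4 * 26 + 1, so a^-1 = 5.
Step 4: D(y) = 5(y - 2) mod 26.
Step 5: Apply to 'G' (y = 6): D(6) = 5 * (6 - 2) mod 26 = 5 * 4 mod 26 = 20 -> 'U'.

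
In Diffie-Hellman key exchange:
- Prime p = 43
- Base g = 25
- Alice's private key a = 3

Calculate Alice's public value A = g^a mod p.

Step 1: A = g^a mod p = 25^3 mod 43.
  25^1 mod 43 = 25
  25^2 mod 43 = (25 * 25) mod 43 = 23
  25^3 mod 43 = (23 * 25) mod 43 = 16
Result: A = 16.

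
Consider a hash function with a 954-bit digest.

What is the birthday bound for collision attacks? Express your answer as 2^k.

Step 1: The birthday paradox gives collision probability ~50% after sqrt(2^n) = 2^(n/2) hashes.
Step 2: For 954-bit output: 2^(954/2) = 2^477.
Step 3: Approximately 2^477 hash computations needed.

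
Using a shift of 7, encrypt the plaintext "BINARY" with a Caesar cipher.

Step 1: For each letter, shift forward by 7 positions (mod 26).
  B (position 1) -> position (1+7) mod 26 = 8 -> I
  I (position 8) -> position (8+7) mod 26 = 15 -> P
  N (position 13) -> position (13+7) mod 26 = 20 -> U
  A (position 0) -> position (0+7) mod 26 = 7 -> H
  R (position 17) -> position (17+7) mod 26 = 24 -> Y
  Y (position 24) -> position (24+7) mod 26 = 5 -> F
Result: IPUHYF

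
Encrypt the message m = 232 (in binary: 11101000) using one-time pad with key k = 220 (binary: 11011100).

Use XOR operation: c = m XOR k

Step 1: Write out the XOR operation bit by bit:
  Message: 11101000
  Key:     11011100
  XOR:     00110100
Step 2: Convert to decimal: 00110100 = 52.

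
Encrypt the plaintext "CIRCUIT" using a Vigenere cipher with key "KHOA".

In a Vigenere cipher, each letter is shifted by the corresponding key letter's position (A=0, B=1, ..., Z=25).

Step 1: Repeat key to match plaintext length:
  Plaintext: CIRCUIT
  Key:       KHOAKHO
Step 2: Encrypt each letter:
  C(2) + K(10) = (2+10) mod 26 = 12 = M
  I(8) + H(7) = (8+7) mod 26 = 15 = P
  R(17) + O(14) = (17+14) mod 26 = 5 = F
  C(2) + A(0) = (2+0) mod 26 = 2 = C
  U(20) + K(10) = (20+10) mod 26 = 4 = E
  I(8) + H(7) = (8+7) mod 26 = 15 = P
  T(19) + O(14) = (19+14) mod 26 = 7 = H
Ciphertext: MPFCEPH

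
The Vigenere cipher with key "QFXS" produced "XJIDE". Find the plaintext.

Step 1: Extend key: QFXSQ
Step 2: Decrypt each letter (c - k) mod 26:
  X(23) - Q(16) = (23-16) mod 26 = 7 = H
  J(9) - F(5) = (9-5) mod 26 = 4 = E
  I(8) - X(23) = (8-23) mod 26 = 11 = L
  D(3) - S(18) = (3-18) mod 26 = 11 = L
  E(4) - Q(16) = (4-16) mod 26 = 14 = O
Plaintext: HELLO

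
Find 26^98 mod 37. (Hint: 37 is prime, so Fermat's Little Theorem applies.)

Step 1: Since 37 is prime, by Fermat's Little Theorem: 26^36 = 1 (mod 37).
Step 2: Reduce exponent: 98 mod 36 = 26.
Step 3: So 26^98 = 26^26 (mod 37).
Step 4: 26^26 mod 37 = 10.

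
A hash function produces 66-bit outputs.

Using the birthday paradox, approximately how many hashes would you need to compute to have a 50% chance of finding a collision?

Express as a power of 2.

Step 1: The birthday paradox gives collision probability ~50% after sqrt(2^n) = 2^(n/2) hashes.
Step 2: For 66-bit output: 2^(66/2) = 2^33.
Step 3: Approximately 2^33 hash computations needed.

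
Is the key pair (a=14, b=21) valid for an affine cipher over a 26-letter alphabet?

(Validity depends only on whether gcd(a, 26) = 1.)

Step 1: Compute gcd(14, 26).
Step 2: gcd(14, 26) = 2.
Since gcd = 2 != 1, 14 shares a common factor with 26, so it cannot be used.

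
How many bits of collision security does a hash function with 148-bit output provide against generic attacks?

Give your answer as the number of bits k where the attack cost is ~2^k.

Step 1: The hash has a 148-bit output.
Step 2: Collision resistance means it should be infeasible to find any x != y with h(x) = h(y).
By the birthday bound, a generic collision search succeeds after about sqrt(2^148) = 2^(148/2) = 2^74 evaluations.
Step 3: Security level = 74 bits.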